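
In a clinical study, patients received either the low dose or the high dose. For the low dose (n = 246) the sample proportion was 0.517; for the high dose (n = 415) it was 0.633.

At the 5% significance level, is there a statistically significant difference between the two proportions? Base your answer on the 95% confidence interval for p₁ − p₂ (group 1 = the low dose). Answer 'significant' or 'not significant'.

significant

SE₁ = √(p̂₁(1−p̂₁)/n₁) = √(0.5170·0.4830/246) = 0.03186; SE₂ = √(0.6330·0.3670/415) = 0.02366.
Independent samples: SE of the difference = √(SE₁² + SE₂²) = √(0.0010150596 + 0.0005597956) = 0.03968.
z* for 95% confidence is 1.960, so the margin of error is 1.960 × 0.03968 = 0.07777.
Point estimate p̂₁ − p̂₂ = 0.5170 − 0.6330 = -0.1160.
-0.1160 ± 0.07777 → (-0.19377, -0.03823).
The interval (-0.19377, -0.03823) does not contain 0, so the difference is significant.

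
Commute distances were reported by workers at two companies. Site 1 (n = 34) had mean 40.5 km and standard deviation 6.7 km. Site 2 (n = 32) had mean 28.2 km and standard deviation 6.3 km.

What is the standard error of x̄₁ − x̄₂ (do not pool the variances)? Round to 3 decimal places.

Per-group SEs: s₁/√n₁ = 6.7/√34 = 1.1490, s₂/√n₂ = 6.3/√32 = 1.1137.
Unpooled SE of the difference: √(1.320201 + 1.24032769) = 1.6002.

1.600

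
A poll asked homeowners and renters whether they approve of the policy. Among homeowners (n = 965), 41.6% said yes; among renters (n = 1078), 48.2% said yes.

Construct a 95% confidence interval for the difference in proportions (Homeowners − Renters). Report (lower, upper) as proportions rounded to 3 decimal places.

(-0.109, -0.023)

The two standard errors are √(0.4160×0.5840/965) = 0.01587 and √(0.4820×0.5180/1078) = 0.01522.
Because the samples are independent, SE_diff = √(0.01587² + 0.01522²) = 0.02199.
Using z* = 1.960 for 95%, ME = 1.960 × 0.02199 = 0.04310.
p̂₁ − p̂₂ = -0.0660; interval -0.0660 ± 0.04310 gives (-0.109, -0.023).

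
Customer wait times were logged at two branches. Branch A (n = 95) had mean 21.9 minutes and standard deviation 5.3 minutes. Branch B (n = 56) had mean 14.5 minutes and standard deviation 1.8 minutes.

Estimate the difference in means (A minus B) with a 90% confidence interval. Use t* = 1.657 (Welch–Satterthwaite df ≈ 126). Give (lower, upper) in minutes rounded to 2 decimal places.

(6.41, 8.39)

SE₁ = s₁/√n₁ = 5.3/√95 = 0.5438; SE₂ = 1.8/√56 = 0.2405.
Independent samples, unequal variances: SE_diff = √(SE₁² + SE₂²) = √(0.29571844 + 0.05784025) = 0.5946.
t* = 1.657, so margin of error = 1.657 × 0.5946 = 0.9853.
Difference in means = 21.9 − 14.5 = 7.4000.
7.4000 ± 0.9853 → (6.41, 8.39).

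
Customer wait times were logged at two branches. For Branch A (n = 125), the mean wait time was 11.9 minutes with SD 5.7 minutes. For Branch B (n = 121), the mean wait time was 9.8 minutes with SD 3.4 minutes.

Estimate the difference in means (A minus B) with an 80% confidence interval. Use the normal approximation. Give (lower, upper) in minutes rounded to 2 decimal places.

(1.34, 2.86)

Per-group SEs: s₁/√n₁ = 5.7/√125 = 0.5098, s₂/√n₂ = 3.4/√121 = 0.3091.
Unpooled SE of the difference: √(0.25989604 + 0.09554281) = 0.5962.
Margin of error = z* · SE = 1.282 × 0.5962 = 0.7643.
x̄₁ − x̄₂ = 11.9 − 9.8 = 2.1000.
CI: 2.1000 ± 0.7643 = (1.34, 2.86).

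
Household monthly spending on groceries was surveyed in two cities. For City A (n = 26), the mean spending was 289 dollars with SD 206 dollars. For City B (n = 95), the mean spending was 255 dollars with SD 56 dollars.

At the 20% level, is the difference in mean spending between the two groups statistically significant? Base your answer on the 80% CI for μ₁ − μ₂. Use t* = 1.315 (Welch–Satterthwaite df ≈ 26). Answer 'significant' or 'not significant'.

Standard errors of each mean: 206/√26 = 40.3999 and 56/√95 = 5.7455.
SE(x̄₁ − x̄₂) = √(40.3999² + 5.7455²) = 40.8064 for independent samples with unequal variances.
With t* = 1.315, the margin is 1.315 × 40.8064 = 53.6604.
x̄₁ − x̄₂ = 289 − 255 = 34.0000; the interval is 34.0000 ± 53.6604 = (-19.6604, 87.6604).
The interval (-19.6604, 87.6604) contains 0, so the difference is not significant.

not significant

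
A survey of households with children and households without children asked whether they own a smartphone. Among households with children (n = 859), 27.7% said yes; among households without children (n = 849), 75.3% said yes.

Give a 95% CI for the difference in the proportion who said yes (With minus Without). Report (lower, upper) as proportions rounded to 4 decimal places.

(-0.5177, -0.4343)

Each SE is √(p̂(1−p̂)/n): √(0.2770·0.7230/859) = 0.01527 and √(0.7530·0.2470/849) = 0.01480.
SE(p̂₁ − p̂₂) = √(SE₁² + SE₂²) = √(0.0002331729 + 0.00021904) = 0.02127, since the two samples are independent.
At 95% confidence z* = 1.960; margin = 1.960 × 0.02127 = 0.04169.
The difference is 0.2770 − 0.7530 = -0.4760, so the interval is -0.4760 ± 0.04169 = (-0.5177, -0.4343).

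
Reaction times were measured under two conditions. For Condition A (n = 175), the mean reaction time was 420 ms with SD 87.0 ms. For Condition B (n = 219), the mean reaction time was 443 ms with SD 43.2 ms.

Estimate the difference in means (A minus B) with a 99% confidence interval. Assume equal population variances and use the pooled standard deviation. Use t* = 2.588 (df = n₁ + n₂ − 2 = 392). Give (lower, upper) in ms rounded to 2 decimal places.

(-40.40, -5.60)

s_p = √[((n₁−1)s₁² + (n₂−1)s₂²)/(n₁+n₂−2)] = √[(174·87.0² + 218·43.2²)/392] = 66.3142.
SE = 66.3142·√(1/175 + 1/219) = 6.7238.
With t* = 2.588, margin = 2.588 × 6.7238 = 17.4012.
x̄₁ − x̄₂ = 420 − 443 = -23.0000; interval -23.0000 ± 17.4012 = (-40.40, -5.60).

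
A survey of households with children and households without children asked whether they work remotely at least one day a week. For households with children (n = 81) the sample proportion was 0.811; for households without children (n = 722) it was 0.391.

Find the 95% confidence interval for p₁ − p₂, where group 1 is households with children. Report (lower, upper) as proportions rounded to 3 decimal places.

(0.328, 0.512)

SE₁ = √(p̂₁(1−p̂₁)/n₁) = √(0.8110·0.1890/81) = 0.04350; SE₂ = √(0.3910·0.6090/722) = 0.01816.
Independent samples: SE of the difference = √(SE₁² + SE₂²) = √(0.00189225 + 0.0003297856) = 0.04714.
z* for 95% confidence is 1.960, so the margin of error is 1.960 × 0.04714 = 0.09239.
Point estimate p̂₁ − p̂₂ = 0.8110 − 0.3910 = 0.4200.
0.4200 ± 0.09239 → (0.328, 0.512).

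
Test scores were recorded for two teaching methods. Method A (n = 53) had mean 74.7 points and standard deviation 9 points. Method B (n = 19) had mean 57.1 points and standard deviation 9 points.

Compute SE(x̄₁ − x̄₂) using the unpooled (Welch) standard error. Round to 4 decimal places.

2.4065

Standard errors of each mean: 9/√53 = 1.2362 and 9/√19 = 2.0647.
SE(x̄₁ − x̄₂) = √(1.2362² + 2.0647²) = 2.4065 for independent samples with unequal variances.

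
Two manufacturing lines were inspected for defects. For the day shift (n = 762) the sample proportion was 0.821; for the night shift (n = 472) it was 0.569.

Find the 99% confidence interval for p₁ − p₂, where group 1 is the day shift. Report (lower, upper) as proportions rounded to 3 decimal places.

(0.183, 0.321)

SE₁ = √(p̂₁(1−p̂₁)/n₁) = √(0.8210·0.1790/762) = 0.01389; SE₂ = √(0.5690·0.4310/472) = 0.02279.
Independent samples: SE of the difference = √(SE₁² + SE₂²) = √(0.0001929321 + 0.0005193841) = 0.02669.
z* for 99% confidence is 2.576, so the margin of error is 2.576 × 0.02669 = 0.06875.
Point estimate p̂₁ − p̂₂ = 0.8210 − 0.5690 = 0.2520.
0.2520 ± 0.06875 → (0.183, 0.321).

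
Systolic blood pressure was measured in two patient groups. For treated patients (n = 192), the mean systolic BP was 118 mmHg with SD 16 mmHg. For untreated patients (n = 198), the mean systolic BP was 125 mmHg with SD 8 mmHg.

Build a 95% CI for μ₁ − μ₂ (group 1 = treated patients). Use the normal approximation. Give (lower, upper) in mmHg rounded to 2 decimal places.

Standard errors of each mean: 16/√192 = 1.1547 and 8/√198 = 0.5685.
SE(x̄₁ − x̄₂) = √(1.1547² + 0.5685²) = 1.2871 for independent samples with unequal variances.
With z* = 1.960, the margin is 1.960 × 1.2871 = 2.5227.
x̄₁ − x̄₂ = 118 − 125 = -7.0000; the interval is -7.0000 ± 2.5227 = (-9.52, -4.48).

(-9.52, -4.48)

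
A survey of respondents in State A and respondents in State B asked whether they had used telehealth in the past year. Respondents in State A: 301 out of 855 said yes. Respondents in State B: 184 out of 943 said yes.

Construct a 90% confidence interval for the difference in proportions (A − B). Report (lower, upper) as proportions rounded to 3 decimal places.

(0.123, 0.191)

p̂₁ = 301/855 = 0.3520 and p̂₂ = 184/943 = 0.1951.
SE₁ = √(p̂₁(1−p̂₁)/n₁) = √(0.3520·0.6480/855) = 0.01633; SE₂ = √(0.1951·0.8049/943) = 0.01290.
Independent samples: SE of the difference = √(SE₁² + SE₂²) = √(0.0002666689 + 0.00016641) = 0.02081.
z* for 90% confidence is 1.645, so the margin of error is 1.645 × 0.02081 = 0.03423.
Point estimate p̂₁ − p̂₂ = 0.3520 − 0.1951 = 0.1569.
0.1569 ± 0.03423 → (0.123, 0.191).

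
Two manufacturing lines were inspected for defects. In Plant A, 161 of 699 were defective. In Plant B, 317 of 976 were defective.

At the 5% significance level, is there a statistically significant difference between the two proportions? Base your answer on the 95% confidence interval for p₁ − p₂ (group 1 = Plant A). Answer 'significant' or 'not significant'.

Sample proportions: 161/699 = 0.2303, 317/976 = 0.3248.
Each SE is √(p̂(1−p̂)/n): √(0.2303·0.7697/699) = 0.01592 and √(0.3248·0.6752/976) = 0.01499.
SE(p̂₁ − p̂₂) = √(SE₁² + SE₂²) = √(0.0002534464 + 0.0002247001) = 0.02187, since the two samples are independent.
At 95% confidence z* = 1.960; margin = 1.960 × 0.02187 = 0.04287.
The difference is 0.2303 − 0.3248 = -0.0945, so the interval is -0.0945 ± 0.04287 = (-0.13737, -0.05163).
The interval (-0.13737, -0.05163) does not contain 0, so the difference is significant.

significant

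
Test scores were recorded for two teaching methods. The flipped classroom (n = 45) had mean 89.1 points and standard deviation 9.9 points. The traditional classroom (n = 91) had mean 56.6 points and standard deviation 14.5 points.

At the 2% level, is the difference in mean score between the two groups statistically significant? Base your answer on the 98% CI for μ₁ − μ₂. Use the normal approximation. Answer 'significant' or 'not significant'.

Per-group SEs: s₁/√n₁ = 9.9/√45 = 1.4758, s₂/√n₂ = 14.5/√91 = 1.5200.
Unpooled SE of the difference: √(2.17798564 + 2.3104) = 2.1186.
Margin of error = z* · SE = 2.326 × 2.1186 = 4.9279.
x̄₁ − x̄₂ = 89.1 − 56.6 = 32.5000.
CI: 32.5000 ± 4.9279 = (27.5721, 37.4279).
The interval (27.5721, 37.4279) does not contain 0, so the difference is significant.

significant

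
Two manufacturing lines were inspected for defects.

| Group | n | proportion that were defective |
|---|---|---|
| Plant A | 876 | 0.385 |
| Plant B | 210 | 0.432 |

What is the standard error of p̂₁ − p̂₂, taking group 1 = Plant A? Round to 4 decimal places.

The two standard errors are √(0.3850×0.6150/876) = 0.01644 and √(0.4320×0.5680/210) = 0.03418.
Because the samples are independent, SE_diff = √(0.01644² + 0.03418²) = 0.03793.

0.0379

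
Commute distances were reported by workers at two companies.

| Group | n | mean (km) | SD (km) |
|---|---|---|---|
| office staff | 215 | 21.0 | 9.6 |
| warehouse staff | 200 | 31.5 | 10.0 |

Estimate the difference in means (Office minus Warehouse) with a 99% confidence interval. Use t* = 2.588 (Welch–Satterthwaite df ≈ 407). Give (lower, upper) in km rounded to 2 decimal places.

Per-group SEs: s₁/√n₁ = 9.6/√215 = 0.6547, s₂/√n₂ = 10.0/√200 = 0.7071.
Unpooled SE of the difference: √(0.42863209 + 0.49999041) = 0.9637.
Margin of error = t* · SE = 2.588 × 0.9637 = 2.4941.
x̄₁ − x̄₂ = 21.0 − 31.5 = -10.5000.
CI: -10.5000 ± 2.4941 = (-12.99, -8.01).

(-12.99, -8.01)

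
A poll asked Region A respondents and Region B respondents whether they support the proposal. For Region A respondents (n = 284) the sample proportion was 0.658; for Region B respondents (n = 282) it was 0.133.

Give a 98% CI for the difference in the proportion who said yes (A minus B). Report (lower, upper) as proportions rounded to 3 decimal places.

(0.444, 0.606)

Each SE is √(p̂(1−p̂)/n): √(0.6580·0.3420/284) = 0.02815 and √(0.1330·0.8670/282) = 0.02022.
SE(p̂₁ − p̂₂) = √(SE₁² + SE₂²) = √(0.0007924225 + 0.0004088484) = 0.03466, since the two samples are independent.
At 98% confidence z* = 2.326; margin = 2.326 × 0.03466 = 0.08062.
The difference is 0.6580 − 0.1330 = 0.5250, so the interval is 0.5250 ± 0.08062 = (0.444, 0.606).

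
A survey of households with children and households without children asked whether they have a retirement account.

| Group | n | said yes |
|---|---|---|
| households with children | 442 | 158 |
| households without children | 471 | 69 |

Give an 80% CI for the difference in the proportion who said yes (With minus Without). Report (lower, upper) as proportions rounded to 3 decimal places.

(0.175, 0.247)

Sample proportions: 158/442 = 0.3575, 69/471 = 0.1465.
Each SE is √(p̂(1−p̂)/n): √(0.3575·0.6425/442) = 0.02280 and √(0.1465·0.8535/471) = 0.01629.
SE(p̂₁ − p̂₂) = √(SE₁² + SE₂²) = √(0.00051984 + 0.0002653641) = 0.02802, since the two samples are independent.
At 80% confidence z* = 1.282; margin = 1.282 × 0.02802 = 0.03592.
The difference is 0.3575 − 0.1465 = 0.2110, so the interval is 0.2110 ± 0.03592 = (0.175, 0.247).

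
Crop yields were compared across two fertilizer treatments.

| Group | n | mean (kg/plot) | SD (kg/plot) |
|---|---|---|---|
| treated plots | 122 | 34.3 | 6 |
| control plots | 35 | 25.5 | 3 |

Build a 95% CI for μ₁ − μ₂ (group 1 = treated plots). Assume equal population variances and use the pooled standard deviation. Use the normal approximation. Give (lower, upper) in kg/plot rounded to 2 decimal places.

(6.74, 10.86)

s_p = √[((n₁−1)s₁² + (n₂−1)s₂²)/(n₁+n₂−2)] = √[(121·6² + 34·3²)/155] = 5.4843.
SE = 5.4843·√(1/122 + 1/35) = 1.0516.
With z* = 1.960, margin = 1.960 × 1.0516 = 2.0611.
x̄₁ − x̄₂ = 34.3 − 25.5 = 8.8000; interval 8.8000 ± 2.0611 = (6.74, 10.86).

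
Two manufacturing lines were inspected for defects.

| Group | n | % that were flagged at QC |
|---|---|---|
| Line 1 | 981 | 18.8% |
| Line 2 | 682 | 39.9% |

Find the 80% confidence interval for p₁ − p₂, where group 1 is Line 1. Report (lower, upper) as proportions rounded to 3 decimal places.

(-0.240, -0.182)

Each SE is √(p̂(1−p̂)/n): √(0.1880·0.8120/981) = 0.01247 and √(0.3990·0.6010/682) = 0.01875.
SE(p̂₁ − p̂₂) = √(SE₁² + SE₂²) = √(0.0001555009 + 0.0003515625) = 0.02252, since the two samples are independent.
At 80% confidence z* = 1.282; margin = 1.282 × 0.02252 = 0.02887.
The difference is 0.1880 − 0.3990 = -0.2110, so the interval is -0.2110 ± 0.02887 = (-0.240, -0.182).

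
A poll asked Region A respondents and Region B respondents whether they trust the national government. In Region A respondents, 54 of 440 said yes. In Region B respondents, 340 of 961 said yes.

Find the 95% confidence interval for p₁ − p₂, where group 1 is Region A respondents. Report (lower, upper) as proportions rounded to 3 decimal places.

(-0.274, -0.188)

p̂₁ = 54/440 = 0.1227 and p̂₂ = 340/961 = 0.3538.
SE₁ = √(p̂₁(1−p̂₁)/n₁) = √(0.1227·0.8773/440) = 0.01564; SE₂ = √(0.3538·0.6462/961) = 0.01542.
Independent samples: SE of the difference = √(SE₁² + SE₂²) = √(0.0002446096 + 0.0002377764) = 0.02196.
z* for 95% confidence is 1.960, so the margin of error is 1.960 × 0.02196 = 0.04304.
Point estimate p̂₁ − p̂₂ = 0.1227 − 0.3538 = -0.2311.
-0.2311 ± 0.04304 → (-0.274, -0.188).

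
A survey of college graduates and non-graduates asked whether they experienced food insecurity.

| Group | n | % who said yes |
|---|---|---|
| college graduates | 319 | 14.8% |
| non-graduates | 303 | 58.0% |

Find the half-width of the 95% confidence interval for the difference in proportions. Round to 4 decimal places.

0.0679

The two standard errors are √(0.1480×0.8520/319) = 0.01988 and √(0.5800×0.4200/303) = 0.02835.
Because the samples are independent, SE_diff = √(0.01988² + 0.02835²) = 0.03463.
Using z* = 1.960 for 95%, ME = 1.960 × 0.03463 = 0.06787.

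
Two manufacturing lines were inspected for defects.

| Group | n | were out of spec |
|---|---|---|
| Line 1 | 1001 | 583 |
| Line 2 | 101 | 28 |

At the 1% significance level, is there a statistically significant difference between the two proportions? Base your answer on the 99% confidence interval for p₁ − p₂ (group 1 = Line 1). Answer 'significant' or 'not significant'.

p̂₁ = 583/1001 = 0.5824 and p̂₂ = 28/101 = 0.2772.
SE₁ = √(p̂₁(1−p̂₁)/n₁) = √(0.5824·0.4176/1001) = 0.01559; SE₂ = √(0.2772·0.7228/101) = 0.04454.
Independent samples: SE of the difference = √(SE₁² + SE₂²) = √(0.0002430481 + 0.0019838116) = 0.04719.
z* for 99% confidence is 2.576, so the margin of error is 2.576 × 0.04719 = 0.12156.
Point estimate p̂₁ − p̂₂ = 0.5824 − 0.2772 = 0.3052.
0.3052 ± 0.12156 → (0.18364, 0.42676).
The interval (0.18364, 0.42676) does not contain 0, so the difference is significant.

significant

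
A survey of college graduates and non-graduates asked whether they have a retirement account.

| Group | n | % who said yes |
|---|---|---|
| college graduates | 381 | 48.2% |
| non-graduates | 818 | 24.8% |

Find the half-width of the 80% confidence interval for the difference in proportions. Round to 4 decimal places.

The two standard errors are √(0.4820×0.5180/381) = 0.02560 and √(0.2480×0.7520/818) = 0.01510.
Because the samples are independent, SE_diff = √(0.02560² + 0.01510²) = 0.02972.
Using z* = 1.282 for 80%, ME = 1.282 × 0.02972 = 0.03810.

0.0381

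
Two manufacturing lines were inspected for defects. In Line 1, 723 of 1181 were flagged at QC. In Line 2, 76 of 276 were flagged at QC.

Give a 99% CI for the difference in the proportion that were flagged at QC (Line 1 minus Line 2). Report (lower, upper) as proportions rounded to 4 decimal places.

p̂₁ = 723/1181 = 0.6122 and p̂₂ = 76/276 = 0.2754.
SE₁ = √(p̂₁(1−p̂₁)/n₁) = √(0.6122·0.3878/1181) = 0.01418; SE₂ = √(0.2754·0.7246/276) = 0.02689.
Independent samples: SE of the difference = √(SE₁² + SE₂²) = √(0.0002010724 + 0.0007230721) = 0.03040.
z* for 99% confidence is 2.576, so the margin of error is 2.576 × 0.03040 = 0.07831.
Point estimate p̂₁ − p̂₂ = 0.6122 − 0.2754 = 0.3368.
0.3368 ± 0.07831 → (0.2585, 0.4151).

(0.2585, 0.4151)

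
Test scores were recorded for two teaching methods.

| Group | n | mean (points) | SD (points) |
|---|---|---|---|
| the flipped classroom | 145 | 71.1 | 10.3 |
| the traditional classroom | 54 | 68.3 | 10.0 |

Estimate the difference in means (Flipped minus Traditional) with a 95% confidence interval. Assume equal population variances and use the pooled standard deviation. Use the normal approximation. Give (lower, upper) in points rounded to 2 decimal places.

(-0.39, 5.99)

s_p = √[((n₁−1)s₁² + (n₂−1)s₂²)/(n₁+n₂−2)] = √[(144·10.3² + 53·10.0²)/197] = 10.2202.
SE = 10.2202·√(1/145 + 1/54) = 1.6293.
With z* = 1.960, margin = 1.960 × 1.6293 = 3.1934.
x̄₁ − x̄₂ = 71.1 − 68.3 = 2.8000; interval 2.8000 ± 3.1934 = (-0.39, 5.99).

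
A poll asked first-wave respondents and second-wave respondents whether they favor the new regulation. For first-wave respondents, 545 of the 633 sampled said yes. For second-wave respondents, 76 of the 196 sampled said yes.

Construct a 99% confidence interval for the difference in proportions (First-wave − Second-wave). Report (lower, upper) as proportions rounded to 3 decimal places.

Sample proportions: 545/633 = 0.8610, 76/196 = 0.3878.
Each SE is √(p̂(1−p̂)/n): √(0.8610·0.1390/633) = 0.01375 and √(0.3878·0.6122/196) = 0.03480.
SE(p̂₁ − p̂₂) = √(SE₁² + SE₂²) = √(0.0001890625 + 0.00121104) = 0.03742, since the two samples are independent.
At 99% confidence z* = 2.576; margin = 2.576 × 0.03742 = 0.09639.
The difference is 0.8610 − 0.3878 = 0.4732, so the interval is 0.4732 ± 0.09639 = (0.377, 0.570).

(0.377, 0.570)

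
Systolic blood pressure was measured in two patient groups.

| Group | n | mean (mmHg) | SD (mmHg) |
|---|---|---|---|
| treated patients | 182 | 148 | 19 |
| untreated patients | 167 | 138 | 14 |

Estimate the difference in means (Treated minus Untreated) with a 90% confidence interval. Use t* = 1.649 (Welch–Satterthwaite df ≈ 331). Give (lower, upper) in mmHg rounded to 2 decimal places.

(7.07, 12.93)

Per-group SEs: s₁/√n₁ = 19/√182 = 1.4084, s₂/√n₂ = 14/√167 = 1.0834.
Unpooled SE of the difference: √(1.98359056 + 1.17375556) = 1.7769.
Margin of error = t* · SE = 1.649 × 1.7769 = 2.9301.
x̄₁ − x̄₂ = 148 − 138 = 10.0000.
CI: 10.0000 ± 2.9301 = (7.07, 12.93).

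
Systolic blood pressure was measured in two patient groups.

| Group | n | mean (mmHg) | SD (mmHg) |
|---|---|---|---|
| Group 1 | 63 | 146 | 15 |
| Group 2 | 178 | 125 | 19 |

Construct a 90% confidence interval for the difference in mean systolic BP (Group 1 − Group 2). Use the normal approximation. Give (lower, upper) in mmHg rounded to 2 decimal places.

SE₁ = s₁/√n₁ = 15/√63 = 1.8898; SE₂ = 19/√178 = 1.4241.
Independent samples, unequal variances: SE_diff = √(SE₁² + SE₂²) = √(3.57134404 + 2.02806081) = 2.3663.
z* = 1.645, so margin of error = 1.645 × 2.3663 = 3.8926.
Difference in means = 146 − 125 = 21.0000.
21.0000 ± 3.8926 → (17.11, 24.89).

(17.11, 24.89)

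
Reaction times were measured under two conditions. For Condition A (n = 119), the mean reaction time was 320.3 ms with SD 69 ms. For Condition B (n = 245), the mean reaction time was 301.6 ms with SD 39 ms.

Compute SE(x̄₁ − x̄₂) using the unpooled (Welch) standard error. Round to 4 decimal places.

6.7983

SE₁ = s₁/√n₁ = 69/√119 = 6.3252; SE₂ = 39/√245 = 2.4916.
Independent samples, unequal variances: SE_diff = √(SE₁² + SE₂²) = √(40.00815504 + 6.20807056) = 6.7983.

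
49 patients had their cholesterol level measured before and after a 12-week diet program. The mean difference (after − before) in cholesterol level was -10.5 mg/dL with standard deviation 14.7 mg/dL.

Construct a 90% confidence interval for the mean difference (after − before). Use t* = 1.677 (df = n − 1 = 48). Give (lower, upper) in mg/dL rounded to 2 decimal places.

This is a matched-pairs design, so SE = s_d/√n = 14.7/√49 = 2.1000.
Margin = 1.677 × 2.1000 = 3.5217; the interval is -10.5 ± 3.5217 = (-14.02, -6.98).

(-14.02, -6.98)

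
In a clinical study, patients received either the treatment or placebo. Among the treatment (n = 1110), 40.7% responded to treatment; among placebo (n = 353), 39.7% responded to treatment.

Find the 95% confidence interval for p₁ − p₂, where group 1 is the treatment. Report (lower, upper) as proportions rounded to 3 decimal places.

(-0.049, 0.069)

SE₁ = √(p̂₁(1−p̂₁)/n₁) = √(0.4070·0.5930/1110) = 0.01475; SE₂ = √(0.3970·0.6030/353) = 0.02604.
Independent samples: SE of the difference = √(SE₁² + SE₂²) = √(0.0002175625 + 0.0006780816) = 0.02993.
z* for 95% confidence is 1.960, so the margin of error is 1.960 × 0.02993 = 0.05866.
Point estimate p̂₁ − p̂₂ = 0.4070 − 0.3970 = 0.0100.
0.0100 ± 0.05866 → (-0.049, 0.069).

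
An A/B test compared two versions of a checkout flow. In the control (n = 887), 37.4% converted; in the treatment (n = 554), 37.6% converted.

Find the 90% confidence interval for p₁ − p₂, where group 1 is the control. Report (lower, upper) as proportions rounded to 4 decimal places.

SE₁ = √(p̂₁(1−p̂₁)/n₁) = √(0.3740·0.6260/887) = 0.01625; SE₂ = √(0.3760·0.6240/554) = 0.02058.
Independent samples: SE of the difference = √(SE₁² + SE₂²) = √(0.0002640625 + 0.0004235364) = 0.02622.
z* for 90% confidence is 1.645, so the margin of error is 1.645 × 0.02622 = 0.04313.
Point estimate p̂₁ − p̂₂ = 0.3740 − 0.3760 = -0.0020.
-0.0020 ± 0.04313 → (-0.0451, 0.0411).

(-0.0451, 0.0411)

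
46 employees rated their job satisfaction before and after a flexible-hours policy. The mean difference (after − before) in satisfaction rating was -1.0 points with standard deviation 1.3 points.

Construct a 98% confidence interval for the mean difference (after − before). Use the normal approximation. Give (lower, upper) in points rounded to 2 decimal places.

This is a matched-pairs design, so SE = s_d/√n = 1.3/√46 = 0.1917.
Margin = 2.326 × 0.1917 = 0.4459; the interval is -1.0 ± 0.4459 = (-1.45, -0.55).

(-1.45, -0.55)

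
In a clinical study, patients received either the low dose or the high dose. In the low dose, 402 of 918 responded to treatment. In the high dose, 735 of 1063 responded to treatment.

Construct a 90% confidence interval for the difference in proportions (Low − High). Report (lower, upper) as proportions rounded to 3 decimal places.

Sample proportions: 402/918 = 0.4379, 735/1063 = 0.6914.
Each SE is √(p̂(1−p̂)/n): √(0.4379·0.5621/918) = 0.01637 and √(0.6914·0.3086/1063) = 0.01417.
SE(p̂₁ − p̂₂) = √(SE₁² + SE₂²) = √(0.0002679769 + 0.0002007889) = 0.02165, since the two samples are independent.
At 90% confidence z* = 1.645; margin = 1.645 × 0.02165 = 0.03561.
The difference is 0.4379 − 0.6914 = -0.2535, so the interval is -0.2535 ± 0.03561 = (-0.289, -0.218).

(-0.289, -0.218)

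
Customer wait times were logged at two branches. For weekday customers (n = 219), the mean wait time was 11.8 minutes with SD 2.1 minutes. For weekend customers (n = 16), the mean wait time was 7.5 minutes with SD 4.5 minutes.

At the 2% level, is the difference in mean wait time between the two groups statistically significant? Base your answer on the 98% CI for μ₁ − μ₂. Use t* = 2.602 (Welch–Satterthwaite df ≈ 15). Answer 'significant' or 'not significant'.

significant

Per-group SEs: s₁/√n₁ = 2.1/√219 = 0.1419, s₂/√n₂ = 4.5/√16 = 1.1250.
Unpooled SE of the difference: √(0.02013561 + 1.265625) = 1.1339.
Margin of error = t* · SE = 2.602 × 1.1339 = 2.9504.
x̄₁ − x̄₂ = 11.8 − 7.5 = 4.3000.
CI: 4.3000 ± 2.9504 = (1.3496, 7.2504).
The interval (1.3496, 7.2504) does not contain 0, so the difference is significant.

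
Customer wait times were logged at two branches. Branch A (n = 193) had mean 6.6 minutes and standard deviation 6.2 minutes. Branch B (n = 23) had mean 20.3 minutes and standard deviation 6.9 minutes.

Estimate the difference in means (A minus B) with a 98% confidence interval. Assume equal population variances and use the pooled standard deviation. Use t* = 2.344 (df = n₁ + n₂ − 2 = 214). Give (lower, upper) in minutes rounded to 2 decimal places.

s_p = √[((n₁−1)s₁² + (n₂−1)s₂²)/(n₁+n₂−2)] = √[(192·6.2² + 22·6.9²)/214] = 6.2756.
SE = 6.2756·√(1/193 + 1/23) = 1.3843.
With t* = 2.344, margin = 2.344 × 1.3843 = 3.2448.
x̄₁ − x̄₂ = 6.6 − 20.3 = -13.7000; interval -13.7000 ± 3.2448 = (-16.94, -10.46).

(-16.94, -10.46)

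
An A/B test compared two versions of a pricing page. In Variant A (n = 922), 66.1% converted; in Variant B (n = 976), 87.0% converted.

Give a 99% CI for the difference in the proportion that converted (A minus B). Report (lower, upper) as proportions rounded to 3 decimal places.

SE₁ = √(p̂₁(1−p̂₁)/n₁) = √(0.6610·0.3390/922) = 0.01559; SE₂ = √(0.8700·0.1300/976) = 0.01076.
Independent samples: SE of the difference = √(SE₁² + SE₂²) = √(0.0002430481 + 0.0001157776) = 0.01894.
z* for 99% confidence is 2.576, so the margin of error is 2.576 × 0.01894 = 0.04879.
Point estimate p̂₁ − p̂₂ = 0.6610 − 0.8700 = -0.2090.
-0.2090 ± 0.04879 → (-0.258, -0.160).

(-0.258, -0.160)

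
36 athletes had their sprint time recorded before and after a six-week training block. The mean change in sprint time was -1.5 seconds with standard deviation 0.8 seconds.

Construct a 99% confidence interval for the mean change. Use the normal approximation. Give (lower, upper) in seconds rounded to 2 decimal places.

(-1.84, -1.16)

Paired design: SE = s_d/√n = 0.8/√36 = 0.1333.
z* = 2.576; margin of error = 2.576 × 0.1333 = 0.3434.
-1.5 ± 0.3434 → (-1.84, -1.16).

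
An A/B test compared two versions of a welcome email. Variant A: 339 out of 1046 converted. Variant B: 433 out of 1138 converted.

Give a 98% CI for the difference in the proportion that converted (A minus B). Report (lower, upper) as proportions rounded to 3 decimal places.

Sample proportions: 339/1046 = 0.3241, 433/1138 = 0.3805.
Each SE is √(p̂(1−p̂)/n): √(0.3241·0.6759/1046) = 0.01447 and √(0.3805·0.6195/1138) = 0.01439.
SE(p̂₁ − p̂₂) = √(SE₁² + SE₂²) = √(0.0002093809 + 0.0002070721) = 0.02041, since the two samples are independent.
At 98% confidence z* = 2.326; margin = 2.326 × 0.02041 = 0.04747.
The difference is 0.3241 − 0.3805 = -0.0564, so the interval is -0.0564 ± 0.04747 = (-0.104, -0.009).

(-0.104, -0.009)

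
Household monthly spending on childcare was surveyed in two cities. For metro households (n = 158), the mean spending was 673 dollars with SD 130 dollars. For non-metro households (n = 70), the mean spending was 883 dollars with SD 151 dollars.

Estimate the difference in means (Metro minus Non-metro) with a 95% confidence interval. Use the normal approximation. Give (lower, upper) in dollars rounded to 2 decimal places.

Standard errors of each mean: 130/√158 = 10.3422 and 151/√70 = 18.0480.
SE(x̄₁ − x̄₂) = √(10.3422² + 18.0480²) = 20.8012 for independent samples with unequal variances.
With z* = 1.960, the margin is 1.960 × 20.8012 = 40.7704.
x̄₁ − x̄₂ = 673 − 883 = -210.0000; the interval is -210.0000 ± 40.7704 = (-250.77, -169.23).

(-250.77, -169.23)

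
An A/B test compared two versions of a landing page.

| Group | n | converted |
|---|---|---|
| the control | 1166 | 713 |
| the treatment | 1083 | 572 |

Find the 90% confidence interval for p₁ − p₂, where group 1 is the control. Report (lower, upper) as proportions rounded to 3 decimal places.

First, p̂₁ = 713/1166 = 0.6115; p̂₂ = 572/1083 = 0.5282.
The two standard errors are √(0.6115×0.3885/1166) = 0.01427 and √(0.5282×0.4718/1083) = 0.01517.
Because the samples are independent, SE_diff = √(0.01427² + 0.01517²) = 0.02083.
Using z* = 1.645 for 90%, ME = 1.645 × 0.02083 = 0.03427.
p̂₁ − p̂₂ = 0.0833; interval 0.0833 ± 0.03427 gives (0.049, 0.118).

(0.049, 0.118)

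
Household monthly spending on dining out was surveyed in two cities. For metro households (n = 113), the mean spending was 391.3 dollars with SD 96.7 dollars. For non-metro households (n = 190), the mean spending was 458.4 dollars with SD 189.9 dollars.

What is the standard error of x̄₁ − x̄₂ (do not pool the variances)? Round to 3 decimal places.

Per-group SEs: s₁/√n₁ = 96.7/√113 = 9.0968, s₂/√n₂ = 189.9/√190 = 13.7768.
Unpooled SE of the difference: √(82.75177024 + 189.80021824) = 16.5091.

16.509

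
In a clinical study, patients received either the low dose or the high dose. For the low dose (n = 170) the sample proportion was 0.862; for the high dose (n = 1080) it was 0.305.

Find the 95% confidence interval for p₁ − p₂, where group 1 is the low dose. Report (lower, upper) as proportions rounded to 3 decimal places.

SE₁ = √(p̂₁(1−p̂₁)/n₁) = √(0.8620·0.1380/170) = 0.02645; SE₂ = √(0.3050·0.6950/1080) = 0.01401.
Independent samples: SE of the difference = √(SE₁² + SE₂²) = √(0.0006996025 + 0.0001962801) = 0.02993.
z* for 95% confidence is 1.960, so the margin of error is 1.960 × 0.02993 = 0.05866.
Point estimate p̂₁ − p̂₂ = 0.8620 − 0.3050 = 0.5570.
0.5570 ± 0.05866 → (0.498, 0.616).

(0.498, 0.616)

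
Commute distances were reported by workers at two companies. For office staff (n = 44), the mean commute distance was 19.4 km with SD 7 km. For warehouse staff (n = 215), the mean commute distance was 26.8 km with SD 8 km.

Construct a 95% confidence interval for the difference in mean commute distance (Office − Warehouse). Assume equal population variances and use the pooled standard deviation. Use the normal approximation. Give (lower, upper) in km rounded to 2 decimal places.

(-9.94, -4.86)

s_p = √[((n₁−1)s₁² + (n₂−1)s₂²)/(n₁+n₂−2)] = √[(43·7² + 214·8²)/257] = 7.8416.
SE = 7.8416·√(1/44 + 1/215) = 1.2975.
With z* = 1.960, margin = 1.960 × 1.2975 = 2.5431.
x̄₁ − x̄₂ = 19.4 − 26.8 = -7.4000; interval -7.4000 ± 2.5431 = (-9.94, -4.86).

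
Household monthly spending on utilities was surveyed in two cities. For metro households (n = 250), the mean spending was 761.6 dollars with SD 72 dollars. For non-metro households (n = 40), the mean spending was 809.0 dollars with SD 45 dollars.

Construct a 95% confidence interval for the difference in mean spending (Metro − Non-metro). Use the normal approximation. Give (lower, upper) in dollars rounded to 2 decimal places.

Per-group SEs: s₁/√n₁ = 72/√250 = 4.5537, s₂/√n₂ = 45/√40 = 7.1151.
Unpooled SE of the difference: √(20.73618369 + 50.62464801) = 8.4475.
Margin of error = z* · SE = 1.960 × 8.4475 = 16.5571.
x̄₁ − x̄₂ = 761.6 − 809.0 = -47.4000.
CI: -47.4000 ± 16.5571 = (-63.96, -30.84).

(-63.96, -30.84)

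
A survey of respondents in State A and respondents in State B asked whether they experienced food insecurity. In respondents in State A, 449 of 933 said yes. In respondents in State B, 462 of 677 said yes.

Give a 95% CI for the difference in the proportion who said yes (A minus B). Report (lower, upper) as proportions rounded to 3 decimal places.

(-0.249, -0.154)

First, p̂₁ = 449/933 = 0.4812; p̂₂ = 462/677 = 0.6824.
The two standard errors are √(0.4812×0.5188/933) = 0.01636 and √(0.6824×0.3176/677) = 0.01789.
Because the samples are independent, SE_diff = √(0.01636² + 0.01789²) = 0.02424.
Using z* = 1.960 for 95%, ME = 1.960 × 0.02424 = 0.04751.
p̂₁ − p̂₂ = -0.2012; interval -0.2012 ± 0.04751 gives (-0.249, -0.154).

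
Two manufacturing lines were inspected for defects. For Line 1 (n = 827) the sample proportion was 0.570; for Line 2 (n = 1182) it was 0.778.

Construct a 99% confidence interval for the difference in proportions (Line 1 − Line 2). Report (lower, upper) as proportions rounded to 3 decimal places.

(-0.262, -0.154)

The two standard errors are √(0.5700×0.4300/827) = 0.01722 and √(0.7780×0.2220/1182) = 0.01209.
Because the samples are independent, SE_diff = √(0.01722² + 0.01209²) = 0.02104.
Using z* = 2.576 for 99%, ME = 2.576 × 0.02104 = 0.05420.
p̂₁ − p̂₂ = -0.2080; interval -0.2080 ± 0.05420 gives (-0.262, -0.154).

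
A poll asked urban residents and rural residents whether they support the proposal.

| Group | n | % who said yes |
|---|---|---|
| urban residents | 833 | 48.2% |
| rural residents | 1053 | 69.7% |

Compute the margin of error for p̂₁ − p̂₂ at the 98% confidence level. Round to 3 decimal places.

0.052

Each SE is √(p̂(1−p̂)/n): √(0.4820·0.5180/833) = 0.01731 and √(0.6970·0.3030/1053) = 0.01416.
SE(p̂₁ − p̂₂) = √(SE₁² + SE₂²) = √(0.0002996361 + 0.0002005056) = 0.02236, since the two samples are independent.
At 98% confidence z* = 2.326; margin = 2.326 × 0.02236 = 0.05201.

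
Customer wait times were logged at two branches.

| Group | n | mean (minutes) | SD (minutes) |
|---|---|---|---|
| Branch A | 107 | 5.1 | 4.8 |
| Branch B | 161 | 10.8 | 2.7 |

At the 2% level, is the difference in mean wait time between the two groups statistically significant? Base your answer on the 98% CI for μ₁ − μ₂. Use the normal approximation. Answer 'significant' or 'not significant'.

SE₁ = s₁/√n₁ = 4.8/√107 = 0.4640; SE₂ = 2.7/√161 = 0.2128.
Independent samples, unequal variances: SE_diff = √(SE₁² + SE₂²) = √(0.215296 + 0.04528384) = 0.5105.
z* = 2.326, so margin of error = 2.326 × 0.5105 = 1.1874.
Difference in means = 5.1 − 10.8 = -5.7000.
-5.7000 ± 1.1874 → (-6.8874, -4.5126).
The interval (-6.8874, -4.5126) does not contain 0, so the difference is significant.

significant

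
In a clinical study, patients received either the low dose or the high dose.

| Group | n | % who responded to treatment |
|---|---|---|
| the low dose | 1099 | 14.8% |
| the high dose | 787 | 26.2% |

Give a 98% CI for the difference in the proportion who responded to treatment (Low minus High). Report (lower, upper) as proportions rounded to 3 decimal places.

SE₁ = √(p̂₁(1−p̂₁)/n₁) = √(0.1480·0.8520/1099) = 0.01071; SE₂ = √(0.2620·0.7380/787) = 0.01567.
Independent samples: SE of the difference = √(SE₁² + SE₂²) = √(0.0001147041 + 0.0002455489) = 0.01898.
z* for 98% confidence is 2.326, so the margin of error is 2.326 × 0.01898 = 0.04415.
Point estimate p̂₁ − p̂₂ = 0.1480 − 0.2620 = -0.1140.
-0.1140 ± 0.04415 → (-0.158, -0.070).

(-0.158, -0.070)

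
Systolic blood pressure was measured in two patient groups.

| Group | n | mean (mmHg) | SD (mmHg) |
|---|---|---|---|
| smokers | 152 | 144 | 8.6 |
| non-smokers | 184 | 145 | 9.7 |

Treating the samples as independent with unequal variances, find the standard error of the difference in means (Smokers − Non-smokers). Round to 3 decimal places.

0.999

Per-group SEs: s₁/√n₁ = 8.6/√152 = 0.6976, s₂/√n₂ = 9.7/√184 = 0.7151.
Unpooled SE of the difference: √(0.48664576 + 0.51136801) = 0.9990.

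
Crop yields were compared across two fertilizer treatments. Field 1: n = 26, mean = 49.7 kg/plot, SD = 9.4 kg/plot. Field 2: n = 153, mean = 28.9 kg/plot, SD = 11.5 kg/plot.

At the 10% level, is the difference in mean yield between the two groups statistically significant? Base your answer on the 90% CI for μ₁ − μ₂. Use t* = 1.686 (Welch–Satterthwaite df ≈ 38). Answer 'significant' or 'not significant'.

SE₁ = s₁/√n₁ = 9.4/√26 = 1.8435; SE₂ = 11.5/√153 = 0.9297.
Independent samples, unequal variances: SE_diff = √(SE₁² + SE₂²) = √(3.39849225 + 0.86434209) = 2.0647.
t* = 1.686, so margin of error = 1.686 × 2.0647 = 3.4811.
Difference in means = 49.7 − 28.9 = 20.8000.
20.8000 ± 3.4811 → (17.3189, 24.2811).
The interval (17.3189, 24.2811) does not contain 0, so the difference is significant.

significant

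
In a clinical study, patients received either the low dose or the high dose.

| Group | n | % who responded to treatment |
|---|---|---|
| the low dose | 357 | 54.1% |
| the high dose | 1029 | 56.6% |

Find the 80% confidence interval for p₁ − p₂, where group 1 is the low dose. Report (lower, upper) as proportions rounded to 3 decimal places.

Each SE is √(p̂(1−p̂)/n): √(0.5410·0.4590/357) = 0.02637 and √(0.5660·0.4340/1029) = 0.01545.
SE(p̂₁ − p̂₂) = √(SE₁² + SE₂²) = √(0.0006953769 + 0.0002387025) = 0.03056, since the two samples are independent.
At 80% confidence z* = 1.282; margin = 1.282 × 0.03056 = 0.03918.
The difference is 0.5410 − 0.5660 = -0.0250, so the interval is -0.0250 ± 0.03918 = (-0.064, 0.014).

(-0.064, 0.014)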